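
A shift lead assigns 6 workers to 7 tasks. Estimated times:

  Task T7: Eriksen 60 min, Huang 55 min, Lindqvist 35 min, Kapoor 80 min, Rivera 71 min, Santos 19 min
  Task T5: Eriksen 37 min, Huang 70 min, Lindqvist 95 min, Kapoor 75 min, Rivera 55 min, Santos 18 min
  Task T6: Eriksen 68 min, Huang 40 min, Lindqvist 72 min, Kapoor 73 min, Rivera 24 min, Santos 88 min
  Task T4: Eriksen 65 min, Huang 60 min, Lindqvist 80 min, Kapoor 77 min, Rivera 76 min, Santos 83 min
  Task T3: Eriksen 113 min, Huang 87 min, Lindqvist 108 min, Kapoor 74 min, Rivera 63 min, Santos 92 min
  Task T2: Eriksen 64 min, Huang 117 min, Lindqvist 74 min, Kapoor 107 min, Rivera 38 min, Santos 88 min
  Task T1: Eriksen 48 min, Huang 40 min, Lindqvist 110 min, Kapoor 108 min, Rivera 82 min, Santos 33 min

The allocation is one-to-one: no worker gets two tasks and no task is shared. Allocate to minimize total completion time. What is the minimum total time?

Min total: 253 min

Optimal: Eriksen→Task T1 (48 min), Huang→Task T6 (40 min), Lindqvist→Task T7 (35 min), Kapoor→Task T3 (74 min), Rivera→Task T2 (38 min), Santos→Task T5 (18 min) — total 48+40+35+74+38+18 = 253 min.
Column-greedy (each task in turn goes to its cheapest remaining worker) gives 288 min, worse by 35.
Next-best assignment: Eriksen→Task T2, Huang→Task T1, Lindqvist→Task T7, Kapoor→Task T3, Rivera→Task T6, Santos→Task T5 = 255 min.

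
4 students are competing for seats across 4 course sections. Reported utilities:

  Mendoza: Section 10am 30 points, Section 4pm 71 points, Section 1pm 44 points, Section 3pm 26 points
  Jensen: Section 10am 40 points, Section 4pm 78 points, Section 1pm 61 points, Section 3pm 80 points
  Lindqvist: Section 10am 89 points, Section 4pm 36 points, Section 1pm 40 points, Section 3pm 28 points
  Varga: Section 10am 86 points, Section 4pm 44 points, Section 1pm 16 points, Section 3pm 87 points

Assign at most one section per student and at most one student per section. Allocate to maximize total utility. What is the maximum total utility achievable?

Treat this as an assignment problem: match each student to one section.
Optimal: Mendoza→Section 4pm (71 points), Jensen→Section 1pm (61 points), Lindqvist→Section 10am (89 points), Varga→Section 3pm (87 points) — total 71+61+89+87 = 308 points.
Column-greedy (each section in turn goes to its best remaining student) gives 298 points, worse by 10.
Next-best assignment: Mendoza→Section 1pm, Jensen→Section 4pm, Lindqvist→Section 10am, Varga→Section 3pm = 298 points.
Swapping Lindqvist↔Jensen (Lindqvist→Section 1pm 40 points, Jensen→Section 10am 40 points) loses 70.

Maximum total: 308 points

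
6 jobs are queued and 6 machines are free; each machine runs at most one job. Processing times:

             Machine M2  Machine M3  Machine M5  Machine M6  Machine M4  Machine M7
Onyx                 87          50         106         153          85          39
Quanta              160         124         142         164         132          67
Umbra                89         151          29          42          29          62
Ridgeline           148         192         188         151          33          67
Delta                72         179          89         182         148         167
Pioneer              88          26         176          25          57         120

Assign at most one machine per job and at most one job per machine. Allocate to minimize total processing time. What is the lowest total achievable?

Optimal: Onyx→Machine M3 (50 min), Quanta→Machine M7 (67 min), Umbra→Machine M5 (29 min), Ridgeline→Machine M4 (33 min), Delta→Machine M2 (72 min), Pioneer→Machine M6 (25 min) — total 50+67+29+33+72+25 = 276 min.
Column-greedy (each machine in turn goes to its cheapest remaining job) gives 430 min, worse by 154.

Minimum total: 276 min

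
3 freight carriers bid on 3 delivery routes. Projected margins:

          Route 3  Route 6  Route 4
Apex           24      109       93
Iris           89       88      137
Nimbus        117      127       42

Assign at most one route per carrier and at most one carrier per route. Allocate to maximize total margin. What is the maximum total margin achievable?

Max total: $363k

This is the linear assignment problem.
Optimal: Apex→Route 6 ($109k), Iris→Route 4 ($137k), Nimbus→Route 3 ($117k) — total 109+137+117 = $363k.
Next-best assignment: Apex→Route 4, Iris→Route 3, Nimbus→Route 6 = $309k.
Swapping Iris↔Nimbus (Iris→Route 3 $89k, Nimbus→Route 4 $42k) loses 123.
Every other assignment is strictly worse.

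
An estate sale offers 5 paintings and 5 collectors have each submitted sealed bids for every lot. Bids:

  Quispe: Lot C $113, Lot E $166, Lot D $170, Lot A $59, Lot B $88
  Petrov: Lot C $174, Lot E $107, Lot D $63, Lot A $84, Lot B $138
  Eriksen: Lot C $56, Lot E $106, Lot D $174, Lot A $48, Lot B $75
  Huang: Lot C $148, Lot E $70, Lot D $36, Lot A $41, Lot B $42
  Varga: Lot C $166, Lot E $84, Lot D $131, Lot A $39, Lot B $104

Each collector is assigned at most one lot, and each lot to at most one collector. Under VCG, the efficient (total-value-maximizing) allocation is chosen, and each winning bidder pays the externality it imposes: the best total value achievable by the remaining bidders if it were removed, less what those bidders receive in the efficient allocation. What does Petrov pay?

Petrov pays $45.

Efficient allocation: Quispe→Lot E ($166), Petrov→Lot B ($138), Eriksen→Lot D ($174), Huang→Lot A ($41), Varga→Lot C ($166); total welfare W = $685.
Petrov receives Lot B at value $138, so the others get W − 138 = $547.
Without Petrov: best allocation of the remaining 4 bidders over all 5 lots is Quispe→Lot E ($166), Eriksen→Lot D ($174), Huang→Lot C ($148), Varga→Lot B ($104), total $592.
VCG payment = (others' best without Petrov) − (others' welfare with Petrov) = 592 − 547 = $45.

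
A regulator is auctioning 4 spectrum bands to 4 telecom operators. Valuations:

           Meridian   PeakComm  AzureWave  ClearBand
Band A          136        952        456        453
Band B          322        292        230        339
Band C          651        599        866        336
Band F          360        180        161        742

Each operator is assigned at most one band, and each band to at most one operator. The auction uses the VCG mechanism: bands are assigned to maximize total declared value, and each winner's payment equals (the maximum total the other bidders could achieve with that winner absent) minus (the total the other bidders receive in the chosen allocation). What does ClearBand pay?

Efficient allocation: Meridian→Band B ($322M), PeakComm→Band A ($952M), AzureWave→Band C ($866M), ClearBand→Band F ($742M); total welfare W = $2882M.
ClearBand receives Band F at value $742M, so the others get W − 742 = $2140M.
Without ClearBand: best allocation of the remaining 3 bidders over all 4 bands is Meridian→Band F ($360M), PeakComm→Band A ($952M), AzureWave→Band C ($866M), total $2178M.
VCG payment = (others' best without ClearBand) − (others' welfare with ClearBand) = 2178 − 2140 = $38M.

ClearBand pays $38M.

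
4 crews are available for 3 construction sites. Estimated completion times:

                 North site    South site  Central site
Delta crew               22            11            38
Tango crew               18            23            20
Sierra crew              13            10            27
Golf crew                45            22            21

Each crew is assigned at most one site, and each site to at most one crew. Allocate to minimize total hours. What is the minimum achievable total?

Minimum total: 44 hours

Optimal: Sierra crew→North site (13 hours), Delta crew→South site (11 hours), Tango crew→Central site (20 hours) — total 13+11+20 = 44 hours.
Row-greedy (each crew in turn takes its cheapest remaining site) gives 56 hours, worse by 12.
Checked against all permutations: 44 hours is optimal.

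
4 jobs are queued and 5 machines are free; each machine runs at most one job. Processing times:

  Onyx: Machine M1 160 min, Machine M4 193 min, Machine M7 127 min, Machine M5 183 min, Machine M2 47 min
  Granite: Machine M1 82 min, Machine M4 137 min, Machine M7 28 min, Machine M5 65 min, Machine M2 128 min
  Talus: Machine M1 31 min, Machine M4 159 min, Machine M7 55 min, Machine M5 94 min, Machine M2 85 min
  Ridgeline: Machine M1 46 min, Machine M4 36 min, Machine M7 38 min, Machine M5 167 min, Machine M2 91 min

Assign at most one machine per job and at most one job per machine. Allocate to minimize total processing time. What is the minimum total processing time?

Minimum total: 142 min

Treat this as an assignment problem: match each job to one machine.
Optimal: Onyx→Machine M2 (47 min), Granite→Machine M7 (28 min), Talus→Machine M1 (31 min), Ridgeline→Machine M4 (36 min) — total 47+28+31+36 = 142 min.
Column-greedy (each machine in turn goes to its cheapest remaining job) gives 278 min, worse by 136.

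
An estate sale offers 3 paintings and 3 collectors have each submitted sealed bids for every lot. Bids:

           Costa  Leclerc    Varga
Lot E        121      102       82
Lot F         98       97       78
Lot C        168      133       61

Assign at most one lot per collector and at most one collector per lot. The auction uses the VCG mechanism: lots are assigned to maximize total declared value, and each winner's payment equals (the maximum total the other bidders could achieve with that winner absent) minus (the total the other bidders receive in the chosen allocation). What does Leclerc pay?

Leclerc pays $4.

Efficient allocation: Costa→Lot C ($168), Leclerc→Lot E ($102), Varga→Lot F ($78); total welfare W = $348.
Leclerc receives Lot E at value $102, so the others get W − 102 = $246.
Without Leclerc: best allocation of the remaining 2 bidders over all 3 lots is Costa→Lot C ($168), Varga→Lot E ($82), total $250.
VCG payment = (others' best without Leclerc) − (others' welfare with Leclerc) = 250 − 246 = $4.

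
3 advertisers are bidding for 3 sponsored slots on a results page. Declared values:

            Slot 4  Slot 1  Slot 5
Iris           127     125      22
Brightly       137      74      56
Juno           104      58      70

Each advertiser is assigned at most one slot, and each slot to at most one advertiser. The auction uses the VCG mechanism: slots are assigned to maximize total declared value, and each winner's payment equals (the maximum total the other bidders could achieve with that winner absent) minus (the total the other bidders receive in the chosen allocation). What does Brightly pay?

Brightly pays $34.

Efficient allocation: Iris→Slot 1 ($125), Brightly→Slot 4 ($137), Juno→Slot 5 ($70); total welfare W = $332.
Brightly receives Slot 4 at value $137, so the others get W − 137 = $195.
Without Brightly: best allocation of the remaining 2 bidders over all 3 slots is Iris→Slot 1 ($125), Juno→Slot 4 ($104), total $229.
VCG payment = (others' best without Brightly) − (others' welfare with Brightly) = 229 − 195 = $34.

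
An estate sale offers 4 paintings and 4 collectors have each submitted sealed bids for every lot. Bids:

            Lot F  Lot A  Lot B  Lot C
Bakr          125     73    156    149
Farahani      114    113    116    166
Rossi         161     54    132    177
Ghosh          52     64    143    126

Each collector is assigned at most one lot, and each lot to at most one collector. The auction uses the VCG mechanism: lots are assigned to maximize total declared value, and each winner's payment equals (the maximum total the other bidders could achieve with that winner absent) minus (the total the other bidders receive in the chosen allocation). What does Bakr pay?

Efficient allocation: Bakr→Lot C ($149), Farahani→Lot A ($113), Rossi→Lot F ($161), Ghosh→Lot B ($143); total welfare W = $566.
Bakr receives Lot C at value $149, so the others get W − 149 = $417.
Without Bakr: best allocation of the remaining 3 bidders over all 4 lots is Farahani→Lot C ($166), Rossi→Lot F ($161), Ghosh→Lot B ($143), total $470.
VCG payment = (others' best without Bakr) − (others' welfare with Bakr) = 470 − 417 = $53.

Bakr pays $53.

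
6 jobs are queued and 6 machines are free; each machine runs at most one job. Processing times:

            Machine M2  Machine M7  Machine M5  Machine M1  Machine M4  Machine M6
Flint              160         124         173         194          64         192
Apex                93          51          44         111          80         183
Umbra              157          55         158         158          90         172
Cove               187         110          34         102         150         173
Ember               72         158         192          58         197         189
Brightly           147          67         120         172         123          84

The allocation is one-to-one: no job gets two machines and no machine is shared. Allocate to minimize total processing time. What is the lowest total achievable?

Minimum total: 388 min

Optimal: Flint→Machine M4 (64 min), Apex→Machine M2 (93 min), Umbra→Machine M7 (55 min), Cove→Machine M5 (34 min), Ember→Machine M1 (58 min), Brightly→Machine M6 (84 min) — total 64+93+55+34+58+84 = 388 min.
Column-greedy (each machine in turn goes to its cheapest remaining job) gives 463 min, worse by 75.
Every other assignment is strictly worse.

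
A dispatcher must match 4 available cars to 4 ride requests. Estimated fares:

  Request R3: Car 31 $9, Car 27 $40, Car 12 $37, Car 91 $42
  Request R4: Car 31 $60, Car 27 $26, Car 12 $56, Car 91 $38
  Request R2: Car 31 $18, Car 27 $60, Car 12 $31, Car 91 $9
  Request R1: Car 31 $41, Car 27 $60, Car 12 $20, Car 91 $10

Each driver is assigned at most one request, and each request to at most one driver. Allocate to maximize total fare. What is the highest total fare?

Max total: $199

This is a one-to-one assignment (maximum-weight bipartite matching).
Optimal: Car 31→Request R1 ($41), Car 27→Request R2 ($60), Car 12→Request R4 ($56), Car 91→Request R3 ($42) — total 41+60+56+42 = $199.
Row-greedy (each driver in turn takes its best remaining request) gives $167, worse by 32.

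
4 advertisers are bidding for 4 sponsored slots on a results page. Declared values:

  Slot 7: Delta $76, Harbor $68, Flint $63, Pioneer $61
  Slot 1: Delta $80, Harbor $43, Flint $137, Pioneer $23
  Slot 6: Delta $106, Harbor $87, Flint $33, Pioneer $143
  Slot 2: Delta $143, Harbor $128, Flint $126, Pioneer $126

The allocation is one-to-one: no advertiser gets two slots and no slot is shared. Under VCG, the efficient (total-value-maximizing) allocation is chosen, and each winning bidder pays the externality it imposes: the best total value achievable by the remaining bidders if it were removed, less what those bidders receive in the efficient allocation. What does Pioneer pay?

Pioneer pays $23.

Efficient allocation: Delta→Slot 2 ($143), Harbor→Slot 7 ($68), Flint→Slot 1 ($137), Pioneer→Slot 6 ($143); total welfare W = $491.
Pioneer receives Slot 6 at value $143, so the others get W − 143 = $348.
Without Pioneer: best allocation of the remaining 3 bidders over all 4 slots is Delta→Slot 6 ($106), Harbor→Slot 2 ($128), Flint→Slot 1 ($137), total $371.
VCG payment = (others' best without Pioneer) − (others' welfare with Pioneer) = 371 − 348 = $23.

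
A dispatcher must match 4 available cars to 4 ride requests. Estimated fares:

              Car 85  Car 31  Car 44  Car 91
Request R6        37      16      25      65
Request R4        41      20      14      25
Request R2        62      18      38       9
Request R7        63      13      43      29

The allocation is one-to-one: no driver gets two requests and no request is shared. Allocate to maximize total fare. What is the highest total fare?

Max total: $190

Optimal: Car 85→Request R2 ($62), Car 31→Request R4 ($20), Car 44→Request R7 ($43), Car 91→Request R6 ($65) — total 62+20+43+65 = $190.
Next-best assignment: Car 85→Request R7, Car 31→Request R4, Car 44→Request R2, Car 91→Request R6 = $186.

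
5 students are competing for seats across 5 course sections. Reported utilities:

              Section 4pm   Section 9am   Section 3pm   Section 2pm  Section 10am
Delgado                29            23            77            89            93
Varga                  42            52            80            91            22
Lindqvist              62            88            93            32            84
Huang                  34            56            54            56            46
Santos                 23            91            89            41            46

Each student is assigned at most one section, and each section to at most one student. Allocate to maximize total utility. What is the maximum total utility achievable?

Max total: 402 points

Optimal: Delgado→Section 10am (93 points), Varga→Section 2pm (91 points), Lindqvist→Section 3pm (93 points), Huang→Section 4pm (34 points), Santos→Section 9am (91 points) — total 93+91+93+34+91 = 402 points.
Column-greedy (each section in turn goes to its best remaining student) gives 368 points, worse by 34.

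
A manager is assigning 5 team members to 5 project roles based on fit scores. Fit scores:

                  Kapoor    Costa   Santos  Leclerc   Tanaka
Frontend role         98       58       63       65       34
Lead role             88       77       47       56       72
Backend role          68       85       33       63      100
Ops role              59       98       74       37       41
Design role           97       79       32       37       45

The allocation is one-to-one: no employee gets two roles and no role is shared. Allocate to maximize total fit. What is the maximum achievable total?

Optimal: Kapoor→Design role (97 pts), Costa→Ops role (98 pts), Santos→Frontend role (63 pts), Leclerc→Lead role (56 pts), Tanaka→Backend role (100 pts) — total 97+98+63+56+100 = 414 pts.
Row-greedy (each employee in turn takes its best remaining role) gives 351 pts, worse by 63.
No other one-to-one assignment exceeds 414 pts.

Maximum total: 414 pts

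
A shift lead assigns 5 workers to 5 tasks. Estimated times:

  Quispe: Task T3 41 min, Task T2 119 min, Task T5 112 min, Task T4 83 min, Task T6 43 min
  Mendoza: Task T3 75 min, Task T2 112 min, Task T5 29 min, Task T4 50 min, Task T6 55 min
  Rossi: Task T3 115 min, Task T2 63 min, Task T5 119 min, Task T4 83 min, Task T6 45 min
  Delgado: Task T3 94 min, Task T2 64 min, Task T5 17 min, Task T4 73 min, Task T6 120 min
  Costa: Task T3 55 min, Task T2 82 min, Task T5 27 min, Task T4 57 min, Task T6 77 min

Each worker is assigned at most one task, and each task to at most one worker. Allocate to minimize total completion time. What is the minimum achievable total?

Optimal: Quispe→Task T3 (41 min), Mendoza→Task T4 (50 min), Rossi→Task T6 (45 min), Delgado→Task T2 (64 min), Costa→Task T5 (27 min) — total 41+50+45+64+27 = 227 min.
Min-entry greedy (repeatedly take the single cheapest remaining cell) gives 235 min, worse by 8.
Next-best assignment: Quispe→Task T6, Mendoza→Task T4, Rossi→Task T2, Delgado→Task T5, Costa→Task T3 = 228 min.
Swapping Delgado↔Quispe (Delgado→Task T3 94 min, Quispe→Task T2 119 min) adds 108.
No other one-to-one assignment undercuts 227 min.

Minimum total: 227 min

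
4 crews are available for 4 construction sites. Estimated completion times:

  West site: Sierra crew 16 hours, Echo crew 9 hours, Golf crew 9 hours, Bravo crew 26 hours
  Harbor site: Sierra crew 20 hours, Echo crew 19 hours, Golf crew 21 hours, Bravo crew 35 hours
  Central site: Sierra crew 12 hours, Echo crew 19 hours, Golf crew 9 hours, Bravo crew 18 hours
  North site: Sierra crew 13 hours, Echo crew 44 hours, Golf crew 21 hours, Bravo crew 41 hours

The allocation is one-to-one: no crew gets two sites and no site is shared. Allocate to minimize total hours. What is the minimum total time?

This is a one-to-one assignment (minimum-cost bipartite matching).
Optimal: Sierra crew→North site (13 hours), Echo crew→Harbor site (19 hours), Golf crew→West site (9 hours), Bravo crew→Central site (18 hours) — total 13+19+9+18 = 59 hours.
Row-greedy (each crew in turn takes its cheapest remaining site) gives 83 hours, worse by 24.
Next-best assignment: Sierra crew→North site, Echo crew→West site, Golf crew→Harbor site, Bravo crew→Central site = 61 hours.

Minimum total: 59 hours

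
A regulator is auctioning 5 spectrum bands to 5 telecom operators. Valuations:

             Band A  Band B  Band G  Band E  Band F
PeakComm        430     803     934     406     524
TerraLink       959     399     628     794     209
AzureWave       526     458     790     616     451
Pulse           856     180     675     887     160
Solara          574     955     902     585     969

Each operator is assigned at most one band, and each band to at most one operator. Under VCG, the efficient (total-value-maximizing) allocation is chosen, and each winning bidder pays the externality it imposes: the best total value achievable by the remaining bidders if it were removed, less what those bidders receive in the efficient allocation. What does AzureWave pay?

AzureWave pays $131M.

Efficient allocation: PeakComm→Band B ($803M), TerraLink→Band A ($959M), AzureWave→Band G ($790M), Pulse→Band E ($887M), Solara→Band F ($969M); total welfare W = $4408M.
AzureWave receives Band G at value $790M, so the others get W − 790 = $3618M.
Without AzureWave: best allocation of the remaining 4 bidders over all 5 bands is PeakComm→Band G ($934M), TerraLink→Band A ($959M), Pulse→Band E ($887M), Solara→Band F ($969M), total $3749M.
VCG payment = (others' best without AzureWave) − (others' welfare with AzureWave) = 3749 − 3618 = $131M.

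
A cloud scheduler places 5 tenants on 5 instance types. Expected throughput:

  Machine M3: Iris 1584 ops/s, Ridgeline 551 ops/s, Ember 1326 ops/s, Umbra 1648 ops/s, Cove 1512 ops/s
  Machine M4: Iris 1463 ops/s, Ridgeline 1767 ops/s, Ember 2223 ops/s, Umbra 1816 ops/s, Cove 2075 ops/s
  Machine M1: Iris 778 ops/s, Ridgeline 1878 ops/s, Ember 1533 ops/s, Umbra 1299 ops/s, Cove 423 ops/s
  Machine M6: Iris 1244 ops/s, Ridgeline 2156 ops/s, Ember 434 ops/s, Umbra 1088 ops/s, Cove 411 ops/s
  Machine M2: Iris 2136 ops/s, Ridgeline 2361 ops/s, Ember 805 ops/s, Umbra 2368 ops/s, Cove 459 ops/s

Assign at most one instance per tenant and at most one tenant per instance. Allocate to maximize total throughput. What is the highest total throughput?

Max total: 9716 ops/s

Optimal: Iris→Machine M3 (1584 ops/s), Ridgeline→Machine M6 (2156 ops/s), Ember→Machine M1 (1533 ops/s), Umbra→Machine M2 (2368 ops/s), Cove→Machine M4 (2075 ops/s) — total 1584+2156+1533+2368+2075 = 9716 ops/s.
Column-greedy (each instance in turn goes to its best remaining tenant) gives 7452 ops/s, worse by 2264.
Every other assignment is strictly worse.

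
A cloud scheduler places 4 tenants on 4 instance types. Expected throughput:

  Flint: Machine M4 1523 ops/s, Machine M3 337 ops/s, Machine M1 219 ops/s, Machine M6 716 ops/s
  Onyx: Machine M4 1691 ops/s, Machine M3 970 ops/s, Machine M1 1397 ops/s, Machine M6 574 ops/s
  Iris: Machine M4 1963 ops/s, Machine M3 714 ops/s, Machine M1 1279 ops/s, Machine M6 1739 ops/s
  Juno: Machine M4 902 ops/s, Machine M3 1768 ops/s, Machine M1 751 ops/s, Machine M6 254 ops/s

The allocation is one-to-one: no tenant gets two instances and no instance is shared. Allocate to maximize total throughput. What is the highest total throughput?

Optimal: Flint→Machine M4 (1523 ops/s), Onyx→Machine M1 (1397 ops/s), Iris→Machine M6 (1739 ops/s), Juno→Machine M3 (1768 ops/s) — total 1523+1397+1739+1768 = 6427 ops/s.
Max-entry greedy (repeatedly take the single best remaining cell) gives 5844 ops/s, worse by 583.
Swapping Iris↔Flint (Iris→Machine M4 1963 ops/s, Flint→Machine M6 716 ops/s) loses 583.

Max total: 6427 ops/s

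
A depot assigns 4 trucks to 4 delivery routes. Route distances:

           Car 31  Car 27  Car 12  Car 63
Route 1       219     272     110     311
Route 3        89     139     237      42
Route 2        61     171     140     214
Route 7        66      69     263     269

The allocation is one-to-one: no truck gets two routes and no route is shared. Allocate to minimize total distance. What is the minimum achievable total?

Optimal: Car 31→Route 2 (61 km), Car 27→Route 7 (69 km), Car 12→Route 1 (110 km), Car 63→Route 3 (42 km) — total 61+69+110+42 = 282 km.
No other one-to-one assignment undercuts 282 km.

Min total: 282 km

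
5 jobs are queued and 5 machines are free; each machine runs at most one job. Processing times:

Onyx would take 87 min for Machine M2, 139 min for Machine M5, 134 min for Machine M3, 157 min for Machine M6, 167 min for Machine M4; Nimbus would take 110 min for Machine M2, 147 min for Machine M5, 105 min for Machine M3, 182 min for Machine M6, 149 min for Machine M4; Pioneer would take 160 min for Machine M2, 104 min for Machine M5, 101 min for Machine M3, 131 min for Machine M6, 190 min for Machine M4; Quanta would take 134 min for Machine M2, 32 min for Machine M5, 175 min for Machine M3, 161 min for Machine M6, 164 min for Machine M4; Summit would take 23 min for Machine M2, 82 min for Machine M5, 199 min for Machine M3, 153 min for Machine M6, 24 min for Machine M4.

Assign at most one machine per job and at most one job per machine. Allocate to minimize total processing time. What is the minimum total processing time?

Optimal: Onyx→Machine M2 (87 min), Nimbus→Machine M3 (105 min), Pioneer→Machine M6 (131 min), Quanta→Machine M5 (32 min), Summit→Machine M4 (24 min) — total 87+105+131+32+24 = 379 min.
Column-greedy (each machine in turn goes to its cheapest remaining job) gives 462 min, worse by 83.
Every other assignment is strictly worse.

Minimum total: 379 min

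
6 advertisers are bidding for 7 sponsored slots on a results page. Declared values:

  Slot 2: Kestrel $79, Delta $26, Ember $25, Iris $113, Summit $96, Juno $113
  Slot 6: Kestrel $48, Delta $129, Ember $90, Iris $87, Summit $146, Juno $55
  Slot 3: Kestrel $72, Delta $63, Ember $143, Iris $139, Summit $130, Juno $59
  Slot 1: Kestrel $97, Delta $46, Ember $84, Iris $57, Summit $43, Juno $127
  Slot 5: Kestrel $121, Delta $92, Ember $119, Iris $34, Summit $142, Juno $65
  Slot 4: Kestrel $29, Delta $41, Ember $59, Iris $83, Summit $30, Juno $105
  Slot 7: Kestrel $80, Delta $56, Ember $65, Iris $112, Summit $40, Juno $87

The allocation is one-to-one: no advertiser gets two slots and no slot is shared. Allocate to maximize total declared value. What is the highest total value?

Optimal: Kestrel→Slot 1 ($97), Delta→Slot 6 ($129), Ember→Slot 3 ($143), Iris→Slot 7 ($112), Summit→Slot 5 ($142), Juno→Slot 2 ($113) — total 97+129+143+112+142+113 = $736.
Column-greedy (each slot in turn goes to its best remaining advertiser) gives $691, worse by 45.
Next-best assignment: Kestrel→Slot 7, Delta→Slot 6, Ember→Slot 3, Iris→Slot 2, Summit→Slot 5, Juno→Slot 1 = $734.
No other one-to-one assignment exceeds $736.

Max total: $736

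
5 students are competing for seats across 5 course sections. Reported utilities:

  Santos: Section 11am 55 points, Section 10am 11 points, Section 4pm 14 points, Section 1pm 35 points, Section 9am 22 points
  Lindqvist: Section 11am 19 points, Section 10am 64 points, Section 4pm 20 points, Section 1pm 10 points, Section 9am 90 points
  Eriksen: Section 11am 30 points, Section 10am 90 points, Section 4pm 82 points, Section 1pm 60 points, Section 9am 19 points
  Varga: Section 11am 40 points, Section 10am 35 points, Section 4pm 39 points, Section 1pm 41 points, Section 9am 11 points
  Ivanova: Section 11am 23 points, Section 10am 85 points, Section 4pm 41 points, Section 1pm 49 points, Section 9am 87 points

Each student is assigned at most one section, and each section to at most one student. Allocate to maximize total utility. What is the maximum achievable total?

Optimal: Santos→Section 11am (55 points), Lindqvist→Section 9am (90 points), Eriksen→Section 4pm (82 points), Varga→Section 1pm (41 points), Ivanova→Section 10am (85 points) — total 55+90+82+41+85 = 353 points.
Column-greedy (each section in turn goes to its best remaining student) gives 317 points, worse by 36.
Next-best assignment: Santos→Section 1pm, Lindqvist→Section 9am, Eriksen→Section 4pm, Varga→Section 11am, Ivanova→Section 10am = 332 points.
No other one-to-one assignment exceeds 353 points.

Max total: 353 points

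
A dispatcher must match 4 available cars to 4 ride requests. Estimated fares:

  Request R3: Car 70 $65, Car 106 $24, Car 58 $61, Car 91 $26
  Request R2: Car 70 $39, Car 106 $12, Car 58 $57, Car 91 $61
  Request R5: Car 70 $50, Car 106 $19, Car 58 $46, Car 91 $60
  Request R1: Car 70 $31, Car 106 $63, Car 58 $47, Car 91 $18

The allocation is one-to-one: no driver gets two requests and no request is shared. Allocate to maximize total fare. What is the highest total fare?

Max total: $245

Treat this as an assignment problem: match each driver to one request.
Optimal: Car 70→Request R3 ($65), Car 106→Request R1 ($63), Car 58→Request R2 ($57), Car 91→Request R5 ($60) — total 65+63+57+60 = $245.
Column-greedy (each request in turn goes to its best remaining driver) gives $235, worse by 10.
Next-best assignment: Car 70→Request R3, Car 106→Request R1, Car 58→Request R5, Car 91→Request R2 = $235.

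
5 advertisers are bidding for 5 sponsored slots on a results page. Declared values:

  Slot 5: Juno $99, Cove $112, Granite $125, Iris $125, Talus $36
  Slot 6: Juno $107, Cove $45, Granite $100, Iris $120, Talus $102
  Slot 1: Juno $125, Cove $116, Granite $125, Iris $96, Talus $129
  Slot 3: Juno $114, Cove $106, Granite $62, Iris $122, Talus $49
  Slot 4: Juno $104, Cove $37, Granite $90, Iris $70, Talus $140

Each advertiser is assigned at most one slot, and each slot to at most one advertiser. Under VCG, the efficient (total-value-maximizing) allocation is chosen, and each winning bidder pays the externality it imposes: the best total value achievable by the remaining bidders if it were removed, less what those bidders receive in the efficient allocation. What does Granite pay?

Efficient allocation: Juno→Slot 1 ($125), Cove→Slot 3 ($106), Granite→Slot 5 ($125), Iris→Slot 6 ($120), Talus→Slot 4 ($140); total welfare W = $616.
Granite receives Slot 5 at value $125, so the others get W − 125 = $491.
Without Granite: best allocation of the remaining 4 bidders over all 5 slots is Juno→Slot 1 ($125), Cove→Slot 5 ($112), Iris→Slot 3 ($122), Talus→Slot 4 ($140), total $499.
VCG payment = (others' best without Granite) − (others' welfare with Granite) = 499 − 491 = $8.

Granite pays $8.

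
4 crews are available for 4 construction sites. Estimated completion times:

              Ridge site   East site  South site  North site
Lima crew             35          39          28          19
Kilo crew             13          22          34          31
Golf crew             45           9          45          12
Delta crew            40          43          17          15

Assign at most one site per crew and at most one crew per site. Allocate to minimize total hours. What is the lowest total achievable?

Optimal: Lima crew→North site (19 hours), Kilo crew→Ridge site (13 hours), Golf crew→East site (9 hours), Delta crew→South site (17 hours) — total 19+13+9+17 = 58 hours.
Min-entry greedy (repeatedly take the single cheapest remaining cell) gives 65 hours, worse by 7.
Checked against all permutations: 58 hours is optimal.

Minimum total: 58 hours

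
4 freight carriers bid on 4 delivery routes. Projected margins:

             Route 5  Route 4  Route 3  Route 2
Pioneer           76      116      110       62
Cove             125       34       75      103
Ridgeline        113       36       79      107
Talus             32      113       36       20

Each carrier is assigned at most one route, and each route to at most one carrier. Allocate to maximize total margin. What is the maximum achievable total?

Optimal: Pioneer→Route 3 ($110k), Cove→Route 5 ($125k), Ridgeline→Route 2 ($107k), Talus→Route 4 ($113k) — total 110+125+107+113 = $455k.
Max-entry greedy (repeatedly take the single best remaining cell) gives $384k, worse by 71.
Swapping Ridgeline↔Talus (Ridgeline→Route 4 $36k, Talus→Route 2 $20k) loses 164.

Maximum total: $455k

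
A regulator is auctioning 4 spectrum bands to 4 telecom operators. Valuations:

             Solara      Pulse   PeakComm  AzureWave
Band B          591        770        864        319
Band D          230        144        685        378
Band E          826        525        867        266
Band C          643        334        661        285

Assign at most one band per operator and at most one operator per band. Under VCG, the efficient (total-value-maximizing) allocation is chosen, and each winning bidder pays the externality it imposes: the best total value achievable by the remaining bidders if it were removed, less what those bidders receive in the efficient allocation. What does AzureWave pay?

Efficient allocation: Solara→Band C ($643M), Pulse→Band B ($770M), PeakComm→Band E ($867M), AzureWave→Band D ($378M); total welfare W = $2658M.
AzureWave receives Band D at value $378M, so the others get W − 378 = $2280M.
Without AzureWave: best allocation of the remaining 3 bidders over all 4 bands is Solara→Band E ($826M), Pulse→Band B ($770M), PeakComm→Band D ($685M), total $2281M.
VCG payment = (others' best without AzureWave) − (others' welfare with AzureWave) = 2281 − 2280 = $1M.

AzureWave pays $1M.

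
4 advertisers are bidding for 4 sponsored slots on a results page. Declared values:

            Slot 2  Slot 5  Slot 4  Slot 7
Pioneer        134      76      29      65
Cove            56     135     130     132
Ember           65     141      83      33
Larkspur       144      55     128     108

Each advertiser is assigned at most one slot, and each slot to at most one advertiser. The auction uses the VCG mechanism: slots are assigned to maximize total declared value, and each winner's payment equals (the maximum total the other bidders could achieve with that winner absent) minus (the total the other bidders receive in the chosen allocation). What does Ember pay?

Ember pays $3.

Efficient allocation: Pioneer→Slot 2 ($134), Cove→Slot 7 ($132), Ember→Slot 5 ($141), Larkspur→Slot 4 ($128); total welfare W = $535.
Ember receives Slot 5 at value $141, so the others get W − 141 = $394.
Without Ember: best allocation of the remaining 3 bidders over all 4 slots is Pioneer→Slot 2 ($134), Cove→Slot 5 ($135), Larkspur→Slot 4 ($128), total $397.
VCG payment = (others' best without Ember) − (others' welfare with Ember) = 397 − 394 = $3.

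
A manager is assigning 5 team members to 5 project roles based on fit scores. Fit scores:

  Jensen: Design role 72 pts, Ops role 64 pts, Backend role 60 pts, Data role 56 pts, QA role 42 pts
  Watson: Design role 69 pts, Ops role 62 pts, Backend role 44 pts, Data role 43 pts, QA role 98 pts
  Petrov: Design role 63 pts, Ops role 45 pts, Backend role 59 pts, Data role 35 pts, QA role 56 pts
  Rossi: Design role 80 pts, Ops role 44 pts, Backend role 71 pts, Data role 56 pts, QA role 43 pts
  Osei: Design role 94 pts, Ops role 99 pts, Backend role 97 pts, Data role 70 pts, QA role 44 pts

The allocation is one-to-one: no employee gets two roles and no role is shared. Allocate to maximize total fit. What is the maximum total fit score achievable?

Optimal: Jensen→Data role (56 pts), Watson→QA role (98 pts), Petrov→Backend role (59 pts), Rossi→Design role (80 pts), Osei→Ops role (99 pts) — total 56+98+59+80+99 = 392 pts.
Column-greedy (each role in turn goes to its best remaining employee) gives 328 pts, worse by 64.
Next-best assignment: Jensen→Data role, Watson→QA role, Petrov→Design role, Rossi→Backend role, Osei→Ops role = 387 pts.
Swapping Jensen↔Watson (Jensen→QA role 42 pts, Watson→Data role 43 pts) loses 69.

Maximum total: 392 pts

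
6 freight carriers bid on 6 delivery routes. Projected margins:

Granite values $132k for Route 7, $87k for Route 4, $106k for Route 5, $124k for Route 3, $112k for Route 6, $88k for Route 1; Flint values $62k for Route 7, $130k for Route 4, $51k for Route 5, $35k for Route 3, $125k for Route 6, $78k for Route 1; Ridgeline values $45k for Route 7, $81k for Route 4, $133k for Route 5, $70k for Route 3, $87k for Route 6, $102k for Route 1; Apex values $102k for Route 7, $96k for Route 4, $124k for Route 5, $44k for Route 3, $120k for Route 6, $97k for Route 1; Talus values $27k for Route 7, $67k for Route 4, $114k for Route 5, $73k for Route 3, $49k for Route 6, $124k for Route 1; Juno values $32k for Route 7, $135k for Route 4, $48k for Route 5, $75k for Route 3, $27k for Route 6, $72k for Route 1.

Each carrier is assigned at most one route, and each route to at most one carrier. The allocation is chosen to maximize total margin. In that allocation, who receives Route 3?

Optimal: Granite→Route 3 ($124k), Flint→Route 6 ($125k), Ridgeline→Route 5 ($133k), Apex→Route 7 ($102k), Talus→Route 1 ($124k), Juno→Route 4 ($135k) — total 124+125+133+102+124+135 = $743k.
Max-entry greedy (repeatedly take the single best remaining cell) gives $693k, worse by 50.
Next-best assignment: Granite→Route 7, Flint→Route 4, Ridgeline→Route 5, Apex→Route 6, Talus→Route 1, Juno→Route 3 = $714k.
Swapping Juno↔Talus (Juno→Route 1 $72k, Talus→Route 4 $67k) loses 120.
Granite's own top route is Route 7 ($132k), but forcing Granite→Route 7 and reassigning the rest optimally gives only $714k — worse by 29.

Granite receives Route 3.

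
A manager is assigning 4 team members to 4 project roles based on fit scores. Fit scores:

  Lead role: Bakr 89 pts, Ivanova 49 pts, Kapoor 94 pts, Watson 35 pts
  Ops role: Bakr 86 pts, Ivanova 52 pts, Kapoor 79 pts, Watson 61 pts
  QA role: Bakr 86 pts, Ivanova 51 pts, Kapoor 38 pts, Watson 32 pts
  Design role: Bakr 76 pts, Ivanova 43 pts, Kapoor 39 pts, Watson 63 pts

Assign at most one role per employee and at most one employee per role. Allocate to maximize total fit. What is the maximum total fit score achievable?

Max total: 295 pts

This is a one-to-one assignment (maximum-weight bipartite matching).
Optimal: Bakr→QA role (86 pts), Ivanova→Ops role (52 pts), Kapoor→Lead role (94 pts), Watson→Design role (63 pts) — total 86+52+94+63 = 295 pts.
Row-greedy (each employee in turn takes its best remaining role) gives 212 pts, worse by 83.
Next-best assignment: Bakr→Ops role, Ivanova→QA role, Kapoor→Lead role, Watson→Design role = 294 pts.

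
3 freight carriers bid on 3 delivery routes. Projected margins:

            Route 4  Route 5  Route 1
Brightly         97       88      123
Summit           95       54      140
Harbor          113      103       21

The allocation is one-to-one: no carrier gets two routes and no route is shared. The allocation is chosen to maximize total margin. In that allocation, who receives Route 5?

Optimal: Brightly→Route 5 ($88k), Summit→Route 1 ($140k), Harbor→Route 4 ($113k) — total 88+140+113 = $341k.
Row-greedy (each carrier in turn takes its best remaining route) gives $321k, worse by 20.
Next-best assignment: Brightly→Route 4, Summit→Route 1, Harbor→Route 5 = $340k.
Checked against all permutations: $341k is optimal.
Brightly's own top route is Route 1 ($123k), but forcing Brightly→Route 1 and reassigning the rest optimally gives only $321k — worse by 20.

Brightly receives Route 5.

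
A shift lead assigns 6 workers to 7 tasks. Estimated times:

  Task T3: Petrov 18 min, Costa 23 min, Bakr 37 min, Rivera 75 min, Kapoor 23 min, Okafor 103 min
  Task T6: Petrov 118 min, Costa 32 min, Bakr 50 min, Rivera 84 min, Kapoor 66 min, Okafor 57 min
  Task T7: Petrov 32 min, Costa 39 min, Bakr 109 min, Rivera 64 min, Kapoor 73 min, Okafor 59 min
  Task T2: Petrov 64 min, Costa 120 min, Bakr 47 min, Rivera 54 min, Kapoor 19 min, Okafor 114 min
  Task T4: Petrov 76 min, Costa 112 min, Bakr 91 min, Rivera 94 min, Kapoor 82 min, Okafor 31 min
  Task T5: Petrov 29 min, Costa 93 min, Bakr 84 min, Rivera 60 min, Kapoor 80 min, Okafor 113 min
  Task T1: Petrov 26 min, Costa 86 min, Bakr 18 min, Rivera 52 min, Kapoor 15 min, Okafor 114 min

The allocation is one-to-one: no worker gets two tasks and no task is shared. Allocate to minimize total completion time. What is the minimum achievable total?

Minimum total: 178 min

This is a one-to-one assignment (minimum-cost bipartite matching).
Optimal: Petrov→Task T3 (18 min), Costa→Task T6 (32 min), Bakr→Task T1 (18 min), Rivera→Task T5 (60 min), Kapoor→Task T2 (19 min), Okafor→Task T4 (31 min) — total 18+32+18+60+19+31 = 178 min.
Column-greedy (each task in turn goes to its cheapest remaining worker) gives 279 min, worse by 101.
No other one-to-one assignment undercuts 178 min.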